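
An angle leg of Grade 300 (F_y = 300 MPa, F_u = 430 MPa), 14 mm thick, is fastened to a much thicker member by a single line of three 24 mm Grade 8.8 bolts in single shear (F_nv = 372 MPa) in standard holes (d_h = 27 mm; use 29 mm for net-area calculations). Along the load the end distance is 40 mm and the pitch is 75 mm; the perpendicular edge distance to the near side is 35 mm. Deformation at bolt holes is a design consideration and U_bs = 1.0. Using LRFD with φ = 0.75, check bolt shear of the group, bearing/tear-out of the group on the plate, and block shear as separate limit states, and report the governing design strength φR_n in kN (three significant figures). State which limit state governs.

379 kN (bolt shear governs)

Bolt shear: A_b = π·24²/4 = 452.4 mm²; R_n = 372 × 452.4 × 3 × 1 / 1000 = 504.9 kN → 0.75 × 504.9 = 379 kN.
Bearing: edge l_c = 26.5, r_n = 191.4 kN; interior l_c = 48, r_n = 346.8 kN; R_n = 191.4 + 2·346.8 = 884.9 kN → 664 kN.
Block shear: A_gv = 2660, A_nv = 1645, A_nt = 287 mm²; R_n = min(0.6F_uA_nv, 0.6F_yA_gv) + U_bs·F_u·A_nt = 547.8 kN → 411 kN.
Bolt shear governs: 379 kN.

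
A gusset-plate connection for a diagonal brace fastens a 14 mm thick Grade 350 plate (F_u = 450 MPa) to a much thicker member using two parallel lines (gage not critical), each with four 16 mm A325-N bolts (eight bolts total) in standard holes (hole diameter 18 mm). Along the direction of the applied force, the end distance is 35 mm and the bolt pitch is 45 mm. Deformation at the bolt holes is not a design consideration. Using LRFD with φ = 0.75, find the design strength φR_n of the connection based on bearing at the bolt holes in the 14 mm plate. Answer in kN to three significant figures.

1520 kN

Per bolt r_n = 1.5 l_c t F_u ≤ 3.0 d t F_u; upper limit = 3.0 × 16 × 14 × 450 / 1000 = 302.4 kN.
Edge bolt: l_c = 35 − 18/2 = 26 mm → 1.5 × 26 × 14 × 450 / 1000 = 245.7 → r_n = 245.7 kN.
Interior bolts: l_c = 45 − 18 = 27 mm → 1.5 × 27 × 14 × 450 / 1000 = 255.2 → r_n = 255.2 kN.
R_n = 2 × 245.7 + 6 × 255.2 = 2022 kN.
Design strength φR_n = 0.75 × 2022 = 1520 kN.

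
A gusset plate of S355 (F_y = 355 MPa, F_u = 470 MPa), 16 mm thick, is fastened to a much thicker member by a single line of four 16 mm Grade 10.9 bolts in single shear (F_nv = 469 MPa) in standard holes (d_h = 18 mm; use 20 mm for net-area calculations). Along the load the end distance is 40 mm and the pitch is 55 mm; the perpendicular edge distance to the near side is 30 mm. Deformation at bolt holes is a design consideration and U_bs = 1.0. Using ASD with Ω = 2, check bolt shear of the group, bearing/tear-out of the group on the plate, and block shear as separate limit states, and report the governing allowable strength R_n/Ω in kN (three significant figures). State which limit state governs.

189 kN (bolt shear governs)

Bolt shear: A_b = π·16²/4 = 201.1 mm²; R_n = 469 × 201.1 × 4 × 1 / 1000 = 377.2 kN → 377.2 / 2 = 189 kN.
Bearing: edge l_c = 31, r_n = 279.7 kN; interior l_c = 37, r_n = 288.8 kN; R_n = 279.7 + 3·288.8 = 1146 kN → 573 kN.
Block shear: A_gv = 3280, A_nv = 2160, A_nt = 320 mm²; R_n = min(0.6F_uA_nv, 0.6F_yA_gv) + U_bs·F_u·A_nt = 759.5 kN → 380 kN.
Bolt shear governs: 189 kN.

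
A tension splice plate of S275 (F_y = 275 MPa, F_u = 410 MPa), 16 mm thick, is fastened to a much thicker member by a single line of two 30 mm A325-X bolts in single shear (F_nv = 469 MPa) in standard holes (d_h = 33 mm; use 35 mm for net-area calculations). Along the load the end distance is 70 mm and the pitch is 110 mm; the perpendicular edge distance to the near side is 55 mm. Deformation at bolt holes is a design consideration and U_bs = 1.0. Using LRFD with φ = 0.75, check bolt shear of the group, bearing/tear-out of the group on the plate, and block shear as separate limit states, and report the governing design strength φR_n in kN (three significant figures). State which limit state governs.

Bolt shear: A_b = π·30²/4 = 706.9 mm²; R_n = 469 × 706.9 × 2 × 1 / 1000 = 663 kN → 0.75 × 663 = 497 kN.
Bearing: edge l_c = 53.5, r_n = 421.2 kN; interior l_c = 77, r_n = 472.3 kN; R_n = 421.2 + 1·472.3 = 893.5 kN → 670 kN.
Block shear: A_gv = 2880, A_nv = 2040, A_nt = 600 mm²; R_n = min(0.6F_uA_nv, 0.6F_yA_gv) + U_bs·F_u·A_nt = 721.2 kN → 541 kN.
Bolt shear governs: 497 kN.

497 kN (bolt shear governs)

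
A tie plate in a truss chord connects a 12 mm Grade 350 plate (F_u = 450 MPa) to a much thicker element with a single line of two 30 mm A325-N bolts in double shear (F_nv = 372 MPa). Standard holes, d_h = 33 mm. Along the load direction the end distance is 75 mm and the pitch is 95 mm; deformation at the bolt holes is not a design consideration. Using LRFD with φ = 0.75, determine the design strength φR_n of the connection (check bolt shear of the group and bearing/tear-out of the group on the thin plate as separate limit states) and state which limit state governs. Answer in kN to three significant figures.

720 kN (bearing governs)

Bolt shear: A_b = π·30²/4 = 706.9 mm²; R_n = 372 × 706.9 × 2 × 2 / 1000 = 1052 kN → 0.75 × 1052 = 789 kN.
Bearing (1.5 l_c t F_u ≤ 3.0 d t F_u): upper limit = 3.0·30·12·450 / 1000 = 486 kN.
  Edge l_c = 75 − 33/2 = 58.5 → r_n = 473.9 kN; interior l_c = 95 − 33 = 62 → r_n = 486 kN.
  R_n,bearing = 1·473.9 + 1·486 = 959.9 kN → 0.75 × 959.9 = 720 kN.
Bearing governs: 720 kN.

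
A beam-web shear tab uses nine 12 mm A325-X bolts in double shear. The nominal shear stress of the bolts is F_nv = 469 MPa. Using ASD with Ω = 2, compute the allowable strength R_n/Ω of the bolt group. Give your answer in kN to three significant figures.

477 kN

A_b = π × 12² / 4 = 113.1 mm².
R_n = F_nv · A_b · n · n_s = 469 × 113.1 × 9 × 2 / 1000 = 954.8 kN.
Allowable strength R_n/Ω = 954.8 / 2 = 477 kN.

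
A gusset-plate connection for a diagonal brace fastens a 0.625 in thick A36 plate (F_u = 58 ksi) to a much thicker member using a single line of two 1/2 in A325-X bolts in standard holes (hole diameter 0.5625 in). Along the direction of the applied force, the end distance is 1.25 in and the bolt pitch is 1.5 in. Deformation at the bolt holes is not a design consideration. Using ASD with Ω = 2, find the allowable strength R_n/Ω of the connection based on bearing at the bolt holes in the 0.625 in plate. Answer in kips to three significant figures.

51.8 kips

Per bolt r_n = 1.5 l_c t F_u ≤ 3.0 d t F_u; upper limit = 3.0 × 0.5 × 0.625 × 58 = 54.38 kips.
Edge bolt: l_c = 1.25 − 0.5625/2 = 0.9688 in → 1.5 × 0.9688 × 0.625 × 58 = 52.68 → r_n = 52.68 kips.
Interior bolts: l_c = 1.5 − 0.5625 = 0.9375 in → 1.5 × 0.9375 × 0.625 × 58 = 50.98 → r_n = 50.98 kips.
R_n = 1 × 52.68 + 1 × 50.98 = 103.7 kips.
Allowable strength R_n/Ω = 103.7 / 2 = 51.8 kips.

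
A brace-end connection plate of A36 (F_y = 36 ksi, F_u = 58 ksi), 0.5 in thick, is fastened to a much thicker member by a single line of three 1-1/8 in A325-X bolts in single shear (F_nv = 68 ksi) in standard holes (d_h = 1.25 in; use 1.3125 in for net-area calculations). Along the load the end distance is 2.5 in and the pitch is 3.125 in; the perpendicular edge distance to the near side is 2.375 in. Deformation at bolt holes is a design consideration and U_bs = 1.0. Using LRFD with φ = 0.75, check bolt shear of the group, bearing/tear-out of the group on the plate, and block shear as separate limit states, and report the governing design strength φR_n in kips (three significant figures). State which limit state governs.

Bolt shear: A_b = π·1.125²/4 = 0.994 in²; R_n = 68 × 0.994 × 3 × 1 = 202.8 kips → 0.75 × 202.8 = 152 kips.
Bearing: edge l_c = 1.875, r_n = 65.25 kips; interior l_c = 1.875, r_n = 65.25 kips; R_n = 65.25 + 2·65.25 = 195.8 kips → 147 kips.
Block shear: A_gv = 4.375, A_nv = 2.734, A_nt = 0.8594 in²; R_n = min(0.6F_uA_nv, 0.6F_yA_gv) + U_bs·F_u·A_nt = 144.3 kips → 108 kips.
Block shear governs: 108 kips.

108 kips (block shear governs)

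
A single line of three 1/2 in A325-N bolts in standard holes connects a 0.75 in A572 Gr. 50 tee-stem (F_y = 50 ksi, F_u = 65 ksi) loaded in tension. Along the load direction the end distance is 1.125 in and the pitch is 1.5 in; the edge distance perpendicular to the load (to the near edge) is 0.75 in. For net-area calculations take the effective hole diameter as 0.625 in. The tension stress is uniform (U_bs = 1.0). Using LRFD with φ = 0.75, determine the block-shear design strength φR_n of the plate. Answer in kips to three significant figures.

Shear plane L_v = 1.125 + 2·1.5 = 4.125 in; A_gv = 4.125 × 0.75 = 3.094 in².
A_nv = (4.125 − 2.5·0.625) × 0.75 = 1.922 in².
A_nt = (0.75 − 0.5·0.625) × 0.75 = 0.3281 in².
0.6 F_u A_nv = 74.95 kips; 0.6 F_y A_gv = 92.81 kips → shear rupture governs the shear term.
R_n = 74.95 + 1.0 × 65 × 0.3281 = 96.28 kips.
Design strength φR_n = 0.75 × 96.28 = 72.2 kips.

72.2 kips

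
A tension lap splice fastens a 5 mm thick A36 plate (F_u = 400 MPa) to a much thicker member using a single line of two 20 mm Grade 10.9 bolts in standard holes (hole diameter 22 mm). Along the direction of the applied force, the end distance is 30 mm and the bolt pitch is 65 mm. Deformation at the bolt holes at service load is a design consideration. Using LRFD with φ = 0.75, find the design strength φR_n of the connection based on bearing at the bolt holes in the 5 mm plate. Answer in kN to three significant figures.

106 kN

Per bolt r_n = 1.2 l_c t F_u ≤ 2.4 d t F_u; upper limit = 2.4 × 20 × 5 × 400 / 1000 = 96 kN.
Edge bolt: l_c = 30 − 22/2 = 19 mm → 1.2 × 19 × 5 × 400 / 1000 = 45.6 → r_n = 45.6 kN.
Interior bolts: l_c = 65 − 22 = 43 mm → 1.2 × 43 × 5 × 400 / 1000 = 103.2 → r_n = 96 kN.
R_n = 1 × 45.6 + 1 × 96 = 141.6 kN.
Design strength φR_n = 0.75 × 141.6 = 106 kN.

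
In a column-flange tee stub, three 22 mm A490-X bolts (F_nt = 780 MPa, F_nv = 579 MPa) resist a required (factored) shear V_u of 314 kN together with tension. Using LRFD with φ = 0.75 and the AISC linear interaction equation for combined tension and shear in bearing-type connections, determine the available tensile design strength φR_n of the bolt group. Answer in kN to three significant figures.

A_b = π·22²/4 = 380.1 mm²; f_rv = 314 × 1000 / (3 × 380.1) = 275.3 MPa.
F'_nt = 1.3 F_nt − (F_nt / φF_nv) f_rv = 1.3·780 − (780/(0.75·579))·275.3 = 519.4 MPa, capped at F_nt → F'_nt = 519.4 MPa.
R_n = F'_nt · A_b · n = 519.4 × 380.1 × 3 / 1000 = 592.4 kN.
Design strength φR_n = 0.75 × 592.4 = 444 kN.

444 kN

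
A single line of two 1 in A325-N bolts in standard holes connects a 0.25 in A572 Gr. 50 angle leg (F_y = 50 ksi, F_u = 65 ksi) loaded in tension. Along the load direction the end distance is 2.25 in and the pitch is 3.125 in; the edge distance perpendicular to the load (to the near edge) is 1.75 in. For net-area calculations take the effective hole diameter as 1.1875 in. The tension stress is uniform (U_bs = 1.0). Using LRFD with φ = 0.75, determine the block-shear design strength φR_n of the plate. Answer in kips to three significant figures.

Shear plane L_v = 2.25 + 1·3.125 = 5.375 in; A_gv = 5.375 × 0.25 = 1.344 in².
A_nv = (5.375 − 1.5·1.1875) × 0.25 = 0.8984 in².
A_nt = (1.75 − 0.5·1.1875) × 0.25 = 0.2891 in².
0.6 F_u A_nv = 35.04 kips; 0.6 F_y A_gv = 40.31 kips → shear rupture governs the shear term.
R_n = 35.04 + 1.0 × 65 × 0.2891 = 53.83 kips.
Design strength φR_n = 0.75 × 53.83 = 40.4 kips.

40.4 kips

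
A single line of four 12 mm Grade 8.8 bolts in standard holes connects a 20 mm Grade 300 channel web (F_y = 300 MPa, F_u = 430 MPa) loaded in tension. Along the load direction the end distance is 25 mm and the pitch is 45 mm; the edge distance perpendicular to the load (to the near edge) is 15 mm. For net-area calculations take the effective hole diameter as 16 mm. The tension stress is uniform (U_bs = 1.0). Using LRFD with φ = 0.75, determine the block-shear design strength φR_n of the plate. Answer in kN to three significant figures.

Shear plane L_v = 25 + 3·45 = 160 mm; A_gv = 160 × 20 = 3200 mm².
A_nv = (160 − 3.5·16) × 20 = 2080 mm².
A_nt = (15 − 0.5·16) × 20 = 140 mm².
0.6 F_u A_nv = 536.6 kN; 0.6 F_y A_gv = 576 kN → shear rupture governs the shear term.
R_n = 536.6 + 1.0 × 430 × 140 / 1000 = 596.8 kN.
Design strength φR_n = 0.75 × 596.8 = 448 kN.

448 kN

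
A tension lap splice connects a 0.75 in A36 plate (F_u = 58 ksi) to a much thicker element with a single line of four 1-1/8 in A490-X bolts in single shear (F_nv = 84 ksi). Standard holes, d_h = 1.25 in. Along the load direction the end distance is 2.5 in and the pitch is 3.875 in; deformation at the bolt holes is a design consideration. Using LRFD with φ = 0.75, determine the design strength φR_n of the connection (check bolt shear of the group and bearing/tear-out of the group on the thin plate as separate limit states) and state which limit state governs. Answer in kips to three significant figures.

250 kips (bolt shear governs)

Bolt shear: A_b = π·1.125²/4 = 0.994 in²; R_n = 84 × 0.994 × 4 × 1 = 334 kips → 0.75 × 334 = 250 kips.
Bearing (1.2 l_c t F_u ≤ 2.4 d t F_u): upper limit = 2.4·1.125·0.75·58 = 117.4 kips.
  Edge l_c = 2.5 − 1.25/2 = 1.875 → r_n = 97.88 kips; interior l_c = 3.875 − 1.25 = 2.625 → r_n = 117.4 kips.
  R_n,bearing = 1·97.88 + 3·117.4 = 450.2 kips → 0.75 × 450.2 = 338 kips.
Bolt shear governs: 250 kips.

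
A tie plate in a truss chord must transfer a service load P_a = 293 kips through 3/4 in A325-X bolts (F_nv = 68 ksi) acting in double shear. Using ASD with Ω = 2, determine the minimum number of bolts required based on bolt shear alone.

A_b = π·0.75²/4 = 0.4418 in².
Per-bolt allowable strength R_n/Ω = 68 × 0.4418 × 2 / 2 = 30.04 kips.
n ≥ 293 / 30.04 = 9.753 → use 10 bolts.

10 bolts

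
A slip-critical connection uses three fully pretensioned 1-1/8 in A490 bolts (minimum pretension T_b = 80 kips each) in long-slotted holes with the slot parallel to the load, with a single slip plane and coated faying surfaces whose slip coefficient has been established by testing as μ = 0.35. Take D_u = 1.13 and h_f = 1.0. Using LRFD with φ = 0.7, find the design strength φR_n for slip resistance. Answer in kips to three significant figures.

R_n = μ · D_u · h_f · T_b · n_s · n_b = 0.35 × 1.13 × 1.0 × 80 × 1 × 3 = 94.92 kips.
Design strength φR_n = 0.7 × 94.92 = 66.4 kips.

66.4 kips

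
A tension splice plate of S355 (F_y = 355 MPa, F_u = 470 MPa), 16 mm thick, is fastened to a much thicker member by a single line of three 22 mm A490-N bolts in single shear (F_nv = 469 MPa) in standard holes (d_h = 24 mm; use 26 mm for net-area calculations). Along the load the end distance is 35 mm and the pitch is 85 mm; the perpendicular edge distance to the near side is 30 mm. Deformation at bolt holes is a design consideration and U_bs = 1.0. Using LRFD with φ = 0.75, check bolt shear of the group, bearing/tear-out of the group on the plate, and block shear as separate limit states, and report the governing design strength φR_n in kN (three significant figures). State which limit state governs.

401 kN (bolt shear governs)

Bolt shear: A_b = π·22²/4 = 380.1 mm²; R_n = 469 × 380.1 × 3 × 1 / 1000 = 534.8 kN → 0.75 × 534.8 = 401 kN.
Bearing: edge l_c = 23, r_n = 207.6 kN; interior l_c = 61, r_n = 397.1 kN; R_n = 207.6 + 2·397.1 = 1002 kN → 751 kN.
Block shear: A_gv = 3280, A_nv = 2240, A_nt = 272 mm²; R_n = min(0.6F_uA_nv, 0.6F_yA_gv) + U_bs·F_u·A_nt = 759.5 kN → 570 kN.
Bolt shear governs: 401 kN.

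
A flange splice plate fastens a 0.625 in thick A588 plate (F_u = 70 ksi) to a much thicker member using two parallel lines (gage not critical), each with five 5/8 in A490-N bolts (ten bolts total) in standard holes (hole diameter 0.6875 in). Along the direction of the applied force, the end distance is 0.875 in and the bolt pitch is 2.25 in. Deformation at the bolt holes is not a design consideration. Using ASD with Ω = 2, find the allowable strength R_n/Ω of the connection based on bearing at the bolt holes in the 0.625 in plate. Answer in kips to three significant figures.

363 kips

Per bolt r_n = 1.5 l_c t F_u ≤ 3.0 d t F_u; upper limit = 3.0 × 0.625 × 0.625 × 70 = 82.03 kips.
Edge bolt: l_c = 0.875 − 0.6875/2 = 0.5312 in → 1.5 × 0.5312 × 0.625 × 70 = 34.86 → r_n = 34.86 kips.
Interior bolts: l_c = 2.25 − 0.6875 = 1.562 in → 1.5 × 1.562 × 0.625 × 70 = 102.5 → r_n = 82.03 kips.
R_n = 2 × 34.86 + 8 × 82.03 = 726 kips.
Allowable strength R_n/Ω = 726 / 2 = 363 kips.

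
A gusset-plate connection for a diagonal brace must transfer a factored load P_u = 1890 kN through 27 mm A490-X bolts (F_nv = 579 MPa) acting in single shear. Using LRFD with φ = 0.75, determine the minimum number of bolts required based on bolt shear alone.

8 bolts

A_b = π·27²/4 = 572.6 mm².
Per-bolt design strength φR_n = 0.75 × 579 × 572.6 × 1 / 1000 = 248.6 kN.
n ≥ 1890 / 248.6 = 7.602 → use 8 bolts.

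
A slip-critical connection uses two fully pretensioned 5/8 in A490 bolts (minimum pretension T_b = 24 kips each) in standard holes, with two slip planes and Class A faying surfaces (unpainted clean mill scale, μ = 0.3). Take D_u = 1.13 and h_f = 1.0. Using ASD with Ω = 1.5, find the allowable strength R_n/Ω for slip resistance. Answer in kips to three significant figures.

21.7 kips

R_n = μ · D_u · h_f · T_b · n_s · n_b = 0.3 × 1.13 × 1.0 × 24 × 2 × 2 = 32.54 kips.
Allowable strength R_n/Ω = 32.54 / 1.5 = 21.7 kips.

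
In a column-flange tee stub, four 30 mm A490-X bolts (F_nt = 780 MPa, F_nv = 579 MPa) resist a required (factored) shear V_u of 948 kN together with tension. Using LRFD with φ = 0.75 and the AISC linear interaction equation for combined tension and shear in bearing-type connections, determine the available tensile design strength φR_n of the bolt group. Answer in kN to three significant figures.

A_b = π·30²/4 = 706.9 mm²; f_rv = 948 × 1000 / (4 × 706.9) = 335.3 MPa.
F'_nt = 1.3 F_nt − (F_nt / φF_nv) f_rv = 1.3·780 − (780/(0.75·579))·335.3 = 411.8 MPa, capped at F_nt → F'_nt = 411.8 MPa.
R_n = F'_nt · A_b · n = 411.8 × 706.9 × 4 / 1000 = 1164 kN.
Design strength φR_n = 0.75 × 1164 = 873 kN.

873 kN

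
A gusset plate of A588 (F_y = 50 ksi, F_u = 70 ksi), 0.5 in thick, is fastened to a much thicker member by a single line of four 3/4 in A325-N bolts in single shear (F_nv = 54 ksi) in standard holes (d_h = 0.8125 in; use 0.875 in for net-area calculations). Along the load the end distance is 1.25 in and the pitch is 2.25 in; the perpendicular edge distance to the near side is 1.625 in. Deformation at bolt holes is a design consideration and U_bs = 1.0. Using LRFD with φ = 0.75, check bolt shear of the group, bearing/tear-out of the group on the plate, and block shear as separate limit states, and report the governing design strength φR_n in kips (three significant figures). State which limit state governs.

Bolt shear: A_b = π·0.75²/4 = 0.4418 in²; R_n = 54 × 0.4418 × 4 × 1 = 95.43 kips → 0.75 × 95.43 = 71.6 kips.
Bearing: edge l_c = 0.8438, r_n = 35.44 kips; interior l_c = 1.438, r_n = 60.37 kips; R_n = 35.44 + 3·60.37 = 216.6 kips → 162 kips.
Block shear: A_gv = 4, A_nv = 2.469, A_nt = 0.5938 in²; R_n = min(0.6F_uA_nv, 0.6F_yA_gv) + U_bs·F_u·A_nt = 145.2 kips → 109 kips.
Bolt shear governs: 71.6 kips.

71.6 kips (bolt shear governs)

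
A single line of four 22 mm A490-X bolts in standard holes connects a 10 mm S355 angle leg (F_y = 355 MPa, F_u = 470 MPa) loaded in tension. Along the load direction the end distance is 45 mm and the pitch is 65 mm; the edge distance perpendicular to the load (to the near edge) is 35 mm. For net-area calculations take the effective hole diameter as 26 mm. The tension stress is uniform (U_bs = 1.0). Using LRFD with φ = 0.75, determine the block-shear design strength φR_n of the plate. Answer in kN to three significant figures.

393 kN

Shear plane L_v = 45 + 3·65 = 240 mm; A_gv = 240 × 10 = 2400 mm².
A_nv = (240 − 3.5·26) × 10 = 1490 mm².
A_nt = (35 − 0.5·26) × 10 = 220 mm².
0.6 F_u A_nv = 420.2 kN; 0.6 F_y A_gv = 511.2 kN → shear rupture governs the shear term.
R_n = 420.2 + 1.0 × 470 × 220 / 1000 = 523.6 kN.
Design strength φR_n = 0.75 × 523.6 = 393 kN.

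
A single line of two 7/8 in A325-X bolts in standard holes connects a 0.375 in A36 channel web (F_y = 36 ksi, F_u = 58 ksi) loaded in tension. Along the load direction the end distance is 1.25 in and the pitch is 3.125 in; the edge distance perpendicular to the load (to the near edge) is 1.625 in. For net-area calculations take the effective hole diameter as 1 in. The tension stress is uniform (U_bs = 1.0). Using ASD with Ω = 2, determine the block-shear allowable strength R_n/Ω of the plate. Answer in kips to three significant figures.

Shear plane L_v = 1.25 + 1·3.125 = 4.375 in; A_gv = 4.375 × 0.375 = 1.641 in².
A_nv = (4.375 − 1.5·1) × 0.375 = 1.078 in².
A_nt = (1.625 − 0.5·1) × 0.375 = 0.4219 in².
0.6 F_u A_nv = 37.52 kips; 0.6 F_y A_gv = 35.44 kips → shear yielding governs the shear term.
R_n = 35.44 + 1.0 × 58 × 0.4219 = 59.91 kips.
Allowable strength R_n/Ω = 59.91 / 2 = 30 kips.

30 kips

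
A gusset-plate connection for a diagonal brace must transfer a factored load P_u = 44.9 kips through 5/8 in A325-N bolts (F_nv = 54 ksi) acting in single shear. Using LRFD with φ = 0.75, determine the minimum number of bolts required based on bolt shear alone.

4 bolts

A_b = π·0.625²/4 = 0.3068 in².
Per-bolt design strength φR_n = 0.75 × 54 × 0.3068 × 1 = 12.43 kips.
n ≥ 44.9 / 12.43 = 3.614 → use 4 bolts.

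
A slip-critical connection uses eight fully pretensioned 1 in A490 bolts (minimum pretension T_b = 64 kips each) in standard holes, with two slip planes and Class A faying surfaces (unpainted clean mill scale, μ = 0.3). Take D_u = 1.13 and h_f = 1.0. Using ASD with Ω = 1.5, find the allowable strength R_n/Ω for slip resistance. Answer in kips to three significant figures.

231 kips

R_n = μ · D_u · h_f · T_b · n_s · n_b = 0.3 × 1.13 × 1.0 × 64 × 2 × 8 = 347.1 kips.
Allowable strength R_n/Ω = 347.1 / 1.5 = 231 kips.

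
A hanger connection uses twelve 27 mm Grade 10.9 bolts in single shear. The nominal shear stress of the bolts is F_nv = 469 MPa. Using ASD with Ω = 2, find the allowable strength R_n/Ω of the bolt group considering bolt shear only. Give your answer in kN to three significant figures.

1610 kN

A_b = π × 27² / 4 = 572.6 mm².
R_n = F_nv · A_b · n · n_s = 469 × 572.6 × 12 × 1 / 1000 = 3222 kN.
Allowable strength R_n/Ω = 3222 / 2 = 1610 kN.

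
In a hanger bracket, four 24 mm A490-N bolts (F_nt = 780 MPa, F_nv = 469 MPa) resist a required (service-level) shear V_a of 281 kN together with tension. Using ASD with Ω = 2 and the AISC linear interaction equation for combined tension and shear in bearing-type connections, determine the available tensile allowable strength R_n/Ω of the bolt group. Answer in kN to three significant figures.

A_b = π·24²/4 = 452.4 mm²; f_rv = 281 × 1000 / (4 × 452.4) = 155.3 MPa.
F'_nt = 1.3 F_nt − (Ω F_nt / F_nv) f_rv = 1.3·780 − (2·780/469)·155.3 = 497.5 MPa, capped at F_nt → F'_nt = 497.5 MPa.
R_n = F'_nt · A_b · n = 497.5 × 452.4 × 4 / 1000 = 900.2 kN.
Allowable strength R_n/Ω = 900.2 / 2 = 450 kN.

450 kN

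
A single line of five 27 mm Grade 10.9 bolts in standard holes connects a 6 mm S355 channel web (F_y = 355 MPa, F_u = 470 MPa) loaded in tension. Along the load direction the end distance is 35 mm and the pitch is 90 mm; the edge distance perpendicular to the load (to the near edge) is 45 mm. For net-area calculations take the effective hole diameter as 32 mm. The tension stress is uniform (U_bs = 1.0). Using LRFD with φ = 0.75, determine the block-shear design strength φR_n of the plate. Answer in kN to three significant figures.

380 kN

Shear plane L_v = 35 + 4·90 = 395 mm; A_gv = 395 × 6 = 2370 mm².
A_nv = (395 − 4.5·32) × 6 = 1506 mm².
A_nt = (45 − 0.5·32) × 6 = 174 mm².
0.6 F_u A_nv = 424.7 kN; 0.6 F_y A_gv = 504.8 kN → shear rupture governs the shear term.
R_n = 424.7 + 1.0 × 470 × 174 / 1000 = 506.5 kN.
Design strength φR_n = 0.75 × 506.5 = 380 kN.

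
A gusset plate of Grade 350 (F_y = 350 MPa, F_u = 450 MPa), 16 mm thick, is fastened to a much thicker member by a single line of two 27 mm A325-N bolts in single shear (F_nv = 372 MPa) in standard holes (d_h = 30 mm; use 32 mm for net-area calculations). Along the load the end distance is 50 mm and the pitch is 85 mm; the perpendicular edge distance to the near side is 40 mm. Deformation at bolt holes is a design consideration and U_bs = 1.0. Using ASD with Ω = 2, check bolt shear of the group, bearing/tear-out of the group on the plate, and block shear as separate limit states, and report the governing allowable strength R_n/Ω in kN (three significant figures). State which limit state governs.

213 kN (bolt shear governs)

Bolt shear: A_b = π·27²/4 = 572.6 mm²; R_n = 372 × 572.6 × 2 × 1 / 1000 = 426 kN → 426 / 2 = 213 kN.
Bearing: edge l_c = 35, r_n = 302.4 kN; interior l_c = 55, r_n = 466.6 kN; R_n = 302.4 + 1·466.6 = 769 kN → 384 kN.
Block shear: A_gv = 2160, A_nv = 1392, A_nt = 384 mm²; R_n = min(0.6F_uA_nv, 0.6F_yA_gv) + U_bs·F_u·A_nt = 548.6 kN → 274 kN.
Bolt shear governs: 213 kN.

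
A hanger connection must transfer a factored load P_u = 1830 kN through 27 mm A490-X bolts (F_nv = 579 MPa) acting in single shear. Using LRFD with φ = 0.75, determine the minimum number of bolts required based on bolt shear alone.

A_b = π·27²/4 = 572.6 mm².
Per-bolt design strength φR_n = 0.75 × 579 × 572.6 × 1 / 1000 = 248.6 kN.
n ≥ 1830 / 248.6 = 7.36 → use 8 bolts.

8 bolts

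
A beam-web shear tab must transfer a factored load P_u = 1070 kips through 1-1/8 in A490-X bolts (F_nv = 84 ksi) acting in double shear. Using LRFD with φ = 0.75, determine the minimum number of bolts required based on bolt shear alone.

A_b = π·1.125²/4 = 0.994 in².
Per-bolt design strength φR_n = 0.75 × 84 × 0.994 × 2 = 125.2 kips.
n ≥ 1070 / 125.2 = 8.543 → use 9 bolts.

9 bolts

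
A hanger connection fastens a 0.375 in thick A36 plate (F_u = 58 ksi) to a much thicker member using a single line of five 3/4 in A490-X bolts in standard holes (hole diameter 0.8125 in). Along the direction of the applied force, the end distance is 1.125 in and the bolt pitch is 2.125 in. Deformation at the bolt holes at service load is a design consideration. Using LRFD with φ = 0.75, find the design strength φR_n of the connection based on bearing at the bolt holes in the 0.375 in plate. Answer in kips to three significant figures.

117 kips

Per bolt r_n = 1.2 l_c t F_u ≤ 2.4 d t F_u; upper limit = 2.4 × 0.75 × 0.375 × 58 = 39.15 kips.
Edge bolt: l_c = 1.125 − 0.8125/2 = 0.7188 in → 1.2 × 0.7188 × 0.375 × 58 = 18.76 → r_n = 18.76 kips.
Interior bolts: l_c = 2.125 − 0.8125 = 1.312 in → 1.2 × 1.312 × 0.375 × 58 = 34.26 → r_n = 34.26 kips.
R_n = 1 × 18.76 + 4 × 34.26 = 155.8 kips.
Design strength φR_n = 0.75 × 155.8 = 117 kips.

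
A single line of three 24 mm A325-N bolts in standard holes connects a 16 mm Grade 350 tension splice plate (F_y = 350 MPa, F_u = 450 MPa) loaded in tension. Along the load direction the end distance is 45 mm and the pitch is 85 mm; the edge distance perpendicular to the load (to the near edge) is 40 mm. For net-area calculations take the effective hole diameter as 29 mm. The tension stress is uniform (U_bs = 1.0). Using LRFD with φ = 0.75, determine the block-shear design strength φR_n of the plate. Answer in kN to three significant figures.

599 kN

Shear plane L_v = 45 + 2·85 = 215 mm; A_gv = 215 × 16 = 3440 mm².
A_nv = (215 − 2.5·29) × 16 = 2280 mm².
A_nt = (40 − 0.5·29) × 16 = 408 mm².
0.6 F_u A_nv = 615.6 kN; 0.6 F_y A_gv = 722.4 kN → shear rupture governs the shear term.
R_n = 615.6 + 1.0 × 450 × 408 / 1000 = 799.2 kN.
Design strength φR_n = 0.75 × 799.2 = 599 kN.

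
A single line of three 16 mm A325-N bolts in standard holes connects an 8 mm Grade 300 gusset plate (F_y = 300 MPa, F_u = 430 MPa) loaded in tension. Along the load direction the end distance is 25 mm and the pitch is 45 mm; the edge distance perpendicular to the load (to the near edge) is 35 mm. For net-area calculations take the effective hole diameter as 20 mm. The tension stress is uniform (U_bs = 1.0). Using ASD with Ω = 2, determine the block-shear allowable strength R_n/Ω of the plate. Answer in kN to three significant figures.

110 kN

Shear plane L_v = 25 + 2·45 = 115 mm; A_gv = 115 × 8 = 920 mm².
A_nv = (115 − 2.5·20) × 8 = 520 mm².
A_nt = (35 − 0.5·20) × 8 = 200 mm².
0.6 F_u A_nv = 134.2 kN; 0.6 F_y A_gv = 165.6 kN → shear rupture governs the shear term.
R_n = 134.2 + 1.0 × 430 × 200 / 1000 = 220.2 kN.
Allowable strength R_n/Ω = 220.2 / 2 = 110 kN.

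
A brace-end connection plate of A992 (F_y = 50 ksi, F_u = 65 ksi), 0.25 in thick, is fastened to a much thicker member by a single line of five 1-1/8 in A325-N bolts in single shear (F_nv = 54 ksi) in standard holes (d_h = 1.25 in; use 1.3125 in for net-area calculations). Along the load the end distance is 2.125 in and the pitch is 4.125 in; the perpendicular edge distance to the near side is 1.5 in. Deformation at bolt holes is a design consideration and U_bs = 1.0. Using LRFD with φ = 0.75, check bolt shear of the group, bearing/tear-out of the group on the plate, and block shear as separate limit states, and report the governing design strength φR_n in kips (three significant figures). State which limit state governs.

Bolt shear: A_b = π·1.125²/4 = 0.994 in²; R_n = 54 × 0.994 × 5 × 1 = 268.4 kips → 0.75 × 268.4 = 201 kips.
Bearing: edge l_c = 1.5, r_n = 29.25 kips; interior l_c = 2.875, r_n = 43.87 kips; R_n = 29.25 + 4·43.87 = 204.7 kips → 154 kips.
Block shear: A_gv = 4.656, A_nv = 3.18, A_nt = 0.2109 in²; R_n = min(0.6F_uA_nv, 0.6F_yA_gv) + U_bs·F_u·A_nt = 137.7 kips → 103 kips.
Block shear governs: 103 kips.

103 kips (block shear governs)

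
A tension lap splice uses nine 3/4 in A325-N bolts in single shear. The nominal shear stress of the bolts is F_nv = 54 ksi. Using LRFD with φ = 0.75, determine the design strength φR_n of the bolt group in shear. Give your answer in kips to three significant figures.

A_b = π × 0.75² / 4 = 0.4418 in².
R_n = F_nv · A_b · n · n_s = 54 × 0.4418 × 9 × 1 = 214.7 kips.
Design strength φR_n = 0.75 × 214.7 = 161 kips.

161 kips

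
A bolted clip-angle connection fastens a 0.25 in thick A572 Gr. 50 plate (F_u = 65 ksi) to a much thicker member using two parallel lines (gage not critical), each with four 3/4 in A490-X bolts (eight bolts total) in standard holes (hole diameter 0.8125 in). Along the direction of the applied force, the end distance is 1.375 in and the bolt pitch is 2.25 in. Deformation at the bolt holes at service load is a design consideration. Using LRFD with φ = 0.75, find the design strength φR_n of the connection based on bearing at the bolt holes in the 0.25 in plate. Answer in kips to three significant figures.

Per bolt r_n = 1.2 l_c t F_u ≤ 2.4 d t F_u; upper limit = 2.4 × 0.75 × 0.25 × 65 = 29.25 kips.
Edge bolt: l_c = 1.375 − 0.8125/2 = 0.9688 in → 1.2 × 0.9688 × 0.25 × 65 = 18.89 → r_n = 18.89 kips.
Interior bolts: l_c = 2.25 − 0.8125 = 1.438 in → 1.2 × 1.438 × 0.25 × 65 = 28.03 → r_n = 28.03 kips.
R_n = 2 × 18.89 + 6 × 28.03 = 206 kips.
Design strength φR_n = 0.75 × 206 = 154 kips.

154 kips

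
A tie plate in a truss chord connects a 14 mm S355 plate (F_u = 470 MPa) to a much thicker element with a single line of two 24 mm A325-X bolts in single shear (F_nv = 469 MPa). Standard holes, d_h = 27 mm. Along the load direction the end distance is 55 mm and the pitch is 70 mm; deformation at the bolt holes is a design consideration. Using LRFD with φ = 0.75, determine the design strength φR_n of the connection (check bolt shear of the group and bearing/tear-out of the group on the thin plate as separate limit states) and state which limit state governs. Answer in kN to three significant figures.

318 kN (bolt shear governs)

Bolt shear: A_b = π·24²/4 = 452.4 mm²; R_n = 469 × 452.4 × 2 × 1 / 1000 = 424.3 kN → 0.75 × 424.3 = 318 kN.
Bearing (1.2 l_c t F_u ≤ 2.4 d t F_u): upper limit = 2.4·24·14·470 / 1000 = 379 kN.
  Edge l_c = 55 − 27/2 = 41.5 → r_n = 327.7 kN; interior l_c = 70 − 27 = 43 → r_n = 339.5 kN.
  R_n,bearing = 1·327.7 + 1·339.5 = 667.2 kN → 0.75 × 667.2 = 500 kN.
Bolt shear governs: 318 kN.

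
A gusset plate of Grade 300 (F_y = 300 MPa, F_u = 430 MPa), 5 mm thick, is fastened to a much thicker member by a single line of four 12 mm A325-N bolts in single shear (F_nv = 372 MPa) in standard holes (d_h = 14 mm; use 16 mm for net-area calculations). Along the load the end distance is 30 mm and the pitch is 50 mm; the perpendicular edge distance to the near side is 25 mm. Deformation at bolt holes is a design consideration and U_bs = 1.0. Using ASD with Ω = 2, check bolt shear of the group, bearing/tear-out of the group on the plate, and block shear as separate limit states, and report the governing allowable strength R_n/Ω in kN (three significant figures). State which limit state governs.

84.1 kN (bolt shear governs)

Bolt shear: A_b = π·12²/4 = 113.1 mm²; R_n = 372 × 113.1 × 4 × 1 / 1000 = 168.3 kN → 168.3 / 2 = 84.1 kN.
Bearing: edge l_c = 23, r_n = 59.34 kN; interior l_c = 36, r_n = 61.92 kN; R_n = 59.34 + 3·61.92 = 245.1 kN → 123 kN.
Block shear: A_gv = 900, A_nv = 620, A_nt = 85 mm²; R_n = min(0.6F_uA_nv, 0.6F_yA_gv) + U_bs·F_u·A_nt = 196.5 kN → 98.3 kN.
Bolt shear governs: 84.1 kN.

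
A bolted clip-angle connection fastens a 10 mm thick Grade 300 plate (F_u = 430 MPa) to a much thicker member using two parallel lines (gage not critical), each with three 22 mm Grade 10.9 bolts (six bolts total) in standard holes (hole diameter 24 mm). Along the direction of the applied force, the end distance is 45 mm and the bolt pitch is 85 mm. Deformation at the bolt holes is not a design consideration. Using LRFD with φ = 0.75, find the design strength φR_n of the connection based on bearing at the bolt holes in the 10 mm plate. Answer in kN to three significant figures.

1170 kN

Per bolt r_n = 1.5 l_c t F_u ≤ 3.0 d t F_u; upper limit = 3.0 × 22 × 10 × 430 / 1000 = 283.8 kN.
Edge bolt: l_c = 45 − 24/2 = 33 mm → 1.5 × 33 × 10 × 430 / 1000 = 212.8 → r_n = 212.8 kN.
Interior bolts: l_c = 85 − 24 = 61 mm → 1.5 × 61 × 10 × 430 / 1000 = 393.4 → r_n = 283.8 kN.
R_n = 2 × 212.8 + 4 × 283.8 = 1561 kN.
Design strength φR_n = 0.75 × 1561 = 1170 kN.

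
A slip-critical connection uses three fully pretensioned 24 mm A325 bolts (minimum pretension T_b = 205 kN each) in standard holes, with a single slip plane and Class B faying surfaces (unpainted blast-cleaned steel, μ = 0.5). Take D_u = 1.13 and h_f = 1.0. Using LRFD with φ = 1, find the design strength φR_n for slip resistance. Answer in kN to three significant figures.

R_n = μ · D_u · h_f · T_b · n_s · n_b = 0.5 × 1.13 × 1.0 × 205 × 1 × 3 = 347.5 kN.
Design strength φR_n = 1 × 347.5 = 347 kN.

347 kN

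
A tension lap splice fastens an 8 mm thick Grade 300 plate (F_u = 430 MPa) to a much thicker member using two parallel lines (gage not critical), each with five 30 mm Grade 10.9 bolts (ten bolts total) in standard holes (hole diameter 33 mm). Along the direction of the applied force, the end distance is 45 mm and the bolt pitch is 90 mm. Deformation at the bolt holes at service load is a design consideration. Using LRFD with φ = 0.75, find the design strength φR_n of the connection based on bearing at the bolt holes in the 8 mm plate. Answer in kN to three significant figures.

Per bolt r_n = 1.2 l_c t F_u ≤ 2.4 d t F_u; upper limit = 2.4 × 30 × 8 × 430 / 1000 = 247.7 kN.
Edge bolt: l_c = 45 − 33/2 = 28.5 mm → 1.2 × 28.5 × 8 × 430 / 1000 = 117.6 → r_n = 117.6 kN.
Interior bolts: l_c = 90 − 33 = 57 mm → 1.2 × 57 × 8 × 430 / 1000 = 235.3 → r_n = 235.3 kN.
R_n = 2 × 117.6 + 8 × 235.3 = 2118 kN.
Design strength φR_n = 0.75 × 2118 = 1590 kN.

1590 kN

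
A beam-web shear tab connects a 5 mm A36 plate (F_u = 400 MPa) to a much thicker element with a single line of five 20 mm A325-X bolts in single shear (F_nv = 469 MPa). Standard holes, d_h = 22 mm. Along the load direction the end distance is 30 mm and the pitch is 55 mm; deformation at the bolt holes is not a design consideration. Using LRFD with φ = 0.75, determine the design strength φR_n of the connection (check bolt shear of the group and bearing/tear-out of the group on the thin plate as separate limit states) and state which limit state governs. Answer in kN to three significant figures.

Bolt shear: A_b = π·20²/4 = 314.2 mm²; R_n = 469 × 314.2 × 5 × 1 / 1000 = 736.7 kN → 0.75 × 736.7 = 553 kN.
Bearing (1.5 l_c t F_u ≤ 3.0 d t F_u): upper limit = 3.0·20·5·400 / 1000 = 120 kN.
  Edge l_c = 30 − 22/2 = 19 → r_n = 57 kN; interior l_c = 55 − 22 = 33 → r_n = 99 kN.
  R_n,bearing = 1·57 + 4·99 = 453 kN → 0.75 × 453 = 340 kN.
Bearing governs: 340 kN.

340 kN (bearing governs)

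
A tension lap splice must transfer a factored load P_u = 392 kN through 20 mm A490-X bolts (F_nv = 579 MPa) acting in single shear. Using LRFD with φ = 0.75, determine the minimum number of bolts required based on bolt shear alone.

A_b = π·20²/4 = 314.2 mm².
Per-bolt design strength φR_n = 0.75 × 579 × 314.2 × 1 / 1000 = 136.4 kN.
n ≥ 392 / 136.4 = 2.873 → use 3 bolts.

3 bolts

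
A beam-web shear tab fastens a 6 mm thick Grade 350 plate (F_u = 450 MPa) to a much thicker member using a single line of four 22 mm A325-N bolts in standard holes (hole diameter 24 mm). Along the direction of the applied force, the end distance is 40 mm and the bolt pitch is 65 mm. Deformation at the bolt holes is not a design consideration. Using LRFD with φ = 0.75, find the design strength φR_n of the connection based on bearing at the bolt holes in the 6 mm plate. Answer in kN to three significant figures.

459 kN

Per bolt r_n = 1.5 l_c t F_u ≤ 3.0 d t F_u; upper limit = 3.0 × 22 × 6 × 450 / 1000 = 178.2 kN.
Edge bolt: l_c = 40 − 24/2 = 28 mm → 1.5 × 28 × 6 × 450 / 1000 = 113.4 → r_n = 113.4 kN.
Interior bolts: l_c = 65 − 24 = 41 mm → 1.5 × 41 × 6 × 450 / 1000 = 166.1 → r_n = 166.1 kN.
R_n = 1 × 113.4 + 3 × 166.1 = 611.6 kN.
Design strength φR_n = 0.75 × 611.6 = 459 kN.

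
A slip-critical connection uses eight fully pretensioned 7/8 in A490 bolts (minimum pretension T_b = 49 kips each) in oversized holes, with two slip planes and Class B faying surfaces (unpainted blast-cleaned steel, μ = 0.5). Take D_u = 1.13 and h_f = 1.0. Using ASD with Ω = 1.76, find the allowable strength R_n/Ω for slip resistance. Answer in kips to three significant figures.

R_n = μ · D_u · h_f · T_b · n_s · n_b = 0.5 × 1.13 × 1.0 × 49 × 2 × 8 = 443 kips.
Allowable strength R_n/Ω = 443 / 1.76 = 252 kips.

252 kips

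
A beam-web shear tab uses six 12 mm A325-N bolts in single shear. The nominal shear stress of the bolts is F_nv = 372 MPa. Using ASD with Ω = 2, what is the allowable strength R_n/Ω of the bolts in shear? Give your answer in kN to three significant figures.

126 kN

A_b = π × 12² / 4 = 113.1 mm².
R_n = F_nv · A_b · n · n_s = 372 × 113.1 × 6 × 1 / 1000 = 252.4 kN.
Allowable strength R_n/Ω = 252.4 / 2 = 126 kN.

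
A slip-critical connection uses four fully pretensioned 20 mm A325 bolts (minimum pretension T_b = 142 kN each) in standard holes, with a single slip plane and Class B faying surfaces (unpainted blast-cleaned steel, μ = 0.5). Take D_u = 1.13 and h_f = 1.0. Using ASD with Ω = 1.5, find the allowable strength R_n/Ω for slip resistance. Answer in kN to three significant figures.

214 kN

R_n = μ · D_u · h_f · T_b · n_s · n_b = 0.5 × 1.13 × 1.0 × 142 × 1 × 4 = 320.9 kN.
Allowable strength R_n/Ω = 320.9 / 1.5 = 214 kN.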